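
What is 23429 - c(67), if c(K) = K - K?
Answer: 23429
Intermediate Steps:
c(K) = 0
23429 - c(67) = 23429 - 1*0 = 23429 + 0 = 23429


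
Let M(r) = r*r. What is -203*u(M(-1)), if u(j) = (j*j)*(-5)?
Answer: 1015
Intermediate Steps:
M(r) = r²
u(j) = -5*j² (u(j) = j²*(-5) = -5*j²)
-203*u(M(-1)) = -(-1015)*((-1)²)² = -(-1015)*1² = -(-1015) = -203*(-5) = 1015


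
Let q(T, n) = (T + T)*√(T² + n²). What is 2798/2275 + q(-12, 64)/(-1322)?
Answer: 2798/2275 + 48*√265/661 ≈ 2.4120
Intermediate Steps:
q(T, n) = 2*T*√(T² + n²) (q(T, n) = (2*T)*√(T² + n²) = 2*T*√(T² + n²))
2798/2275 + q(-12, 64)/(-1322) = 2798/2275 + (2*(-12)*√((-12)² + 64²))/(-1322) = 2798*(1/2275) + (2*(-12)*√(144 + 4096))*(-1/1322) = 2798/2275 + (2*(-12)*√4240)*(-1/1322) = 2798/2275 + (2*(-12)*(4*√265))*(-1/1322) = 2798/2275 - 96*√265*(-1/1322) = 2798/2275 + 48*√265/661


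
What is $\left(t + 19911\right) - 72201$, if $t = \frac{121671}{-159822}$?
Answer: $- \frac{928579339}{17758} \approx -52291.0$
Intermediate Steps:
$t = - \frac{13519}{17758}$ ($t = 121671 \left(- \frac{1}{159822}\right) = - \frac{13519}{17758} \approx -0.76129$)
$\left(t + 19911\right) - 72201 = \left(- \frac{13519}{17758} + 19911\right) - 72201 = \frac{353566019}{17758} - 72201 = - \frac{928579339}{17758}$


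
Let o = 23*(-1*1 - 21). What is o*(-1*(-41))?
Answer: -20746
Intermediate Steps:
o = -506 (o = 23*(-1 - 21) = 23*(-22) = -506)
o*(-1*(-41)) = -(-506)*(-41) = -506*41 = -20746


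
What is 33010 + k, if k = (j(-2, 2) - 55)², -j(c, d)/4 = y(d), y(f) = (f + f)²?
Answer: 47171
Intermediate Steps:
y(f) = 4*f² (y(f) = (2*f)² = 4*f²)
j(c, d) = -16*d²
k = 14161 (k = (-16*2² - 55)² = (-16*4 - 55)² = (-64 - 55)² = (-119)² = 14161)
33010 + k = 33010 + 14161 = 47171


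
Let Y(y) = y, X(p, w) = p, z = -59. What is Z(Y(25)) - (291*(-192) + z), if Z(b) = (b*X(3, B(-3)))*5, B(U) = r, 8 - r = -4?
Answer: 56306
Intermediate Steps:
r = 12 (r = 8 - 1*(-4) = 8 + 4 = 12)
B(U) = 12
Z(b) = 15*b (Z(b) = (b*3)*5 = (3*b)*5 = 15*b)
Z(Y(25)) - (291*(-192) + z) = 15*25 - (291*(-192) - 59) = 375 - (-55872 - 59) = 375 - 1*(-55931) = 375 + 55931 = 56306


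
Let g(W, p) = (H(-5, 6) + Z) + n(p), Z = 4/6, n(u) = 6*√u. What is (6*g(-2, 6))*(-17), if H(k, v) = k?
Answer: 442 - 612*√6 ≈ -1057.1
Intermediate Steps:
Z = ⅔ (Z = 4*(⅙) = ⅔ ≈ 0.66667)
g(W, p) = -13/3 + 6*√p (g(W, p) = (-5 + ⅔) + 6*√p = -13/3 + 6*√p)
(6*g(-2, 6))*(-17) = (6*(-13/3 + 6*√6))*(-17) = (-26 + 36*√6)*(-17) = 442 - 612*√6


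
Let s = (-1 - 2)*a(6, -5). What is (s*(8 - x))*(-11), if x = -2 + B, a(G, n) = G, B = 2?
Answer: 1584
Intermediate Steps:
x = 0 (x = -2 + 2 = 0)
s = -18 (s = (-1 - 2)*6 = -3*6 = -18)
(s*(8 - x))*(-11) = -18*(8 - 1*0)*(-11) = -18*(8 + 0)*(-11) = -18*8*(-11) = -144*(-11) = 1584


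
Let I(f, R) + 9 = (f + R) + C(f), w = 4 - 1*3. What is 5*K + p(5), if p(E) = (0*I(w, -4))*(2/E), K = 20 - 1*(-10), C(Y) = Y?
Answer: 150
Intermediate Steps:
w = 1 (w = 4 - 3 = 1)
K = 30 (K = 20 + 10 = 30)
I(f, R) = -9 + R + 2*f (I(f, R) = -9 + ((f + R) + f) = -9 + ((R + f) + f) = -9 + (R + 2*f) = -9 + R + 2*f)
p(E) = 0 (p(E) = (0*(-9 - 4 + 2*1))*(2/E) = (0*(-9 - 4 + 2))*(2/E) = (0*(-11))*(2/E) = 0*(2/E) = 0)
5*K + p(5) = 5*30 + 0 = 150 + 0 = 150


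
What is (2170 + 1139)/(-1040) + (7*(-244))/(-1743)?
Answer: -570181/258960 ≈ -2.2018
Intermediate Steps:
(2170 + 1139)/(-1040) + (7*(-244))/(-1743) = 3309*(-1/1040) - 1708*(-1/1743) = -3309/1040 + 244/249 = -570181/258960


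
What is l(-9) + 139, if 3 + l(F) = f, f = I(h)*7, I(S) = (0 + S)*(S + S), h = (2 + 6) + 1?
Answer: 1270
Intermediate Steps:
h = 9 (h = 8 + 1 = 9)
I(S) = 2*S² (I(S) = S*(2*S) = 2*S²)
f = 1134 (f = (2*9²)*7 = (2*81)*7 = 162*7 = 1134)
l(F) = 1131 (l(F) = -3 + 1134 = 1131)
l(-9) + 139 = 1131 + 139 = 1270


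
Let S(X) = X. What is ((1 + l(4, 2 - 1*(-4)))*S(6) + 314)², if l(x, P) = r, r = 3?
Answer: 114244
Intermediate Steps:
l(x, P) = 3
((1 + l(4, 2 - 1*(-4)))*S(6) + 314)² = ((1 + 3)*6 + 314)² = (4*6 + 314)² = (24 + 314)² = 338² = 114244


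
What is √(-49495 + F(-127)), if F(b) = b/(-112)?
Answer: I*√38803191/28 ≈ 222.47*I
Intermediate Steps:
F(b) = -b/112 (F(b) = b*(-1/112) = -b/112)
√(-49495 + F(-127)) = √(-49495 - 1/112*(-127)) = √(-49495 + 127/112) = √(-5543313/112) = I*√38803191/28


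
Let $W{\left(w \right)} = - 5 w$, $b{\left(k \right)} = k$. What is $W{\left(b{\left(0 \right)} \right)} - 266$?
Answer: $-266$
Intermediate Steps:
$W{\left(b{\left(0 \right)} \right)} - 266 = \left(-5\right) 0 - 266 = 0 - 266 = -266$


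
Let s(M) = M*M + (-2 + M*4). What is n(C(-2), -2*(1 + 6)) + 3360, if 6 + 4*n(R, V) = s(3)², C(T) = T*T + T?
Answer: 13795/4 ≈ 3448.8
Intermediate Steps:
C(T) = T + T² (C(T) = T² + T = T + T²)
s(M) = -2 + M² + 4*M (s(M) = M² + (-2 + 4*M) = -2 + M² + 4*M)
n(R, V) = 355/4 (n(R, V) = -3/2 + (-2 + 3² + 4*3)²/4 = -3/2 + (-2 + 9 + 12)²/4 = -3/2 + (¼)*19² = -3/2 + (¼)*361 = -3/2 + 361/4 = 355/4)
n(C(-2), -2*(1 + 6)) + 3360 = 355/4 + 3360 = 13795/4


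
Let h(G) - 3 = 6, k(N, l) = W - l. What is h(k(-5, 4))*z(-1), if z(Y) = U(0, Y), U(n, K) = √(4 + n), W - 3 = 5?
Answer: 18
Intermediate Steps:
W = 8 (W = 3 + 5 = 8)
z(Y) = 2 (z(Y) = √(4 + 0) = √4 = 2)
k(N, l) = 8 - l
h(G) = 9 (h(G) = 3 + 6 = 9)
h(k(-5, 4))*z(-1) = 9*2 = 18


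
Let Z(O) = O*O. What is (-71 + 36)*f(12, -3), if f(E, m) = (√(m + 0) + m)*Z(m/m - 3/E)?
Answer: 945/16 - 315*I*√3/16 ≈ 59.063 - 34.1*I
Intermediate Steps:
Z(O) = O²
f(E, m) = (1 - 3/E)²*(m + √m) (f(E, m) = (√(m + 0) + m)*(m/m - 3/E)² = (√m + m)*(1 - 3/E)² = (m + √m)*(1 - 3/E)² = (1 - 3/E)²*(m + √m))
(-71 + 36)*f(12, -3) = (-71 + 36)*((-3 + 12)²*(-3 + √(-3))/12²) = -35*9²*(-3 + I*√3)/144 = -35*81*(-3 + I*√3)/144 = -35*(-27/16 + 9*I*√3/16) = 945/16 - 315*I*√3/16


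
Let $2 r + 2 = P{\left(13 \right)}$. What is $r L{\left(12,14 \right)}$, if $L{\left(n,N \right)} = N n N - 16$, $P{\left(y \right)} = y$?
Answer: $12848$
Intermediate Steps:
$L{\left(n,N \right)} = -16 + n N^{2}$ ($L{\left(n,N \right)} = n N^{2} - 16 = -16 + n N^{2}$)
$r = \frac{11}{2}$ ($r = -1 + \frac{1}{2} \cdot 13 = -1 + \frac{13}{2} = \frac{11}{2} \approx 5.5$)
$r L{\left(12,14 \right)} = \frac{11 \left(-16 + 12 \cdot 14^{2}\right)}{2} = \frac{11 \left(-16 + 12 \cdot 196\right)}{2} = \frac{11 \left(-16 + 2352\right)}{2} = \frac{11}{2} \cdot 2336 = 12848$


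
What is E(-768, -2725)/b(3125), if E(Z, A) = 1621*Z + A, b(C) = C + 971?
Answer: -1247653/4096 ≈ -304.60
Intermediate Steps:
b(C) = 971 + C
E(Z, A) = A + 1621*Z
E(-768, -2725)/b(3125) = (-2725 + 1621*(-768))/(971 + 3125) = (-2725 - 1244928)/4096 = -1247653*1/4096 = -1247653/4096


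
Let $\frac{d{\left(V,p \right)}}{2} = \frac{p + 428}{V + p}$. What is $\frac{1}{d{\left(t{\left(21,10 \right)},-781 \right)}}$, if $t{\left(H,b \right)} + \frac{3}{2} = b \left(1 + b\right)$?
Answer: $\frac{1345}{1412} \approx 0.95255$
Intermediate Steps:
$t{\left(H,b \right)} = - \frac{3}{2} + b \left(1 + b\right)$
$d{\left(V,p \right)} = \frac{2 \left(428 + p\right)}{V + p}$ ($d{\left(V,p \right)} = 2 \frac{p + 428}{V + p} = 2 \frac{428 + p}{V + p} = \frac{2 \left(428 + p\right)}{V + p}$)
$\frac{1}{d{\left(t{\left(21,10 \right)},-781 \right)}} = \frac{1}{2 \frac{1}{\left(- \frac{3}{2} + 10 + 10^{2}\right) - 781} \left(428 - 781\right)} = \frac{1}{2 \frac{1}{\left(- \frac{3}{2} + 10 + 100\right) - 781} \left(-353\right)} = \frac{1}{2 \frac{1}{\frac{217}{2} - 781} \left(-353\right)} = \frac{1}{2 \frac{1}{- \frac{1345}{2}} \left(-353\right)} = \frac{1}{2 \left(- \frac{2}{1345}\right) \left(-353\right)} = \frac{1}{\frac{1412}{1345}} = \frac{1345}{1412}$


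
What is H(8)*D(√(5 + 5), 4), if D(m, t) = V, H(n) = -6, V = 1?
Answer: -6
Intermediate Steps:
D(m, t) = 1
H(8)*D(√(5 + 5), 4) = -6*1 = -6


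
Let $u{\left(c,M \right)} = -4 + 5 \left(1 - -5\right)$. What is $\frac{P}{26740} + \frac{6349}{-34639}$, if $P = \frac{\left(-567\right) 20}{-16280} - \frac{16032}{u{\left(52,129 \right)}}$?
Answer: $- \frac{183845003417}{891049479320} \approx -0.20632$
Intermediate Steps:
$u{\left(c,M \right)} = 26$ ($u{\left(c,M \right)} = -4 + 5 \left(1 + 5\right) = -4 + 5 \cdot 6 = -4 + 30 = 26$)
$P = - \frac{6517653}{10582}$ ($P = \frac{\left(-567\right) 20}{-16280} - \frac{16032}{26} = \left(-11340\right) \left(- \frac{1}{16280}\right) - \frac{8016}{13} = \frac{567}{814} - \frac{8016}{13} = - \frac{6517653}{10582} \approx -615.92$)
$\frac{P}{26740} + \frac{6349}{-34639} = - \frac{6517653}{10582 \cdot 26740} + \frac{6349}{-34639} = \left(- \frac{6517653}{10582}\right) \frac{1}{26740} + 6349 \left(- \frac{1}{34639}\right) = - \frac{6517653}{282962680} - \frac{6349}{34639} = - \frac{183845003417}{891049479320}$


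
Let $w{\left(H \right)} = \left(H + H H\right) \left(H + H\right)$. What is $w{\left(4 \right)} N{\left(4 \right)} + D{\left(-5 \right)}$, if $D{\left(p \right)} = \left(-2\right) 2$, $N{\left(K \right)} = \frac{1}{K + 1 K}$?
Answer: $16$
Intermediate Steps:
$N{\left(K \right)} = \frac{1}{2 K}$ ($N{\left(K \right)} = \frac{1}{K + K} = \frac{1}{2 K}$)
$D{\left(p \right)} = -4$
$w{\left(H \right)} = 2 H \left(H + H^{2}\right)$ ($w{\left(H \right)} = \left(H + H^{2}\right) 2 H = 2 H \left(H + H^{2}\right)$)
$w{\left(4 \right)} N{\left(4 \right)} + D{\left(-5 \right)} = 2 \cdot 4^{2} \left(1 + 4\right) \frac{1}{2 \cdot 4} - 4 = 2 \cdot 16 \cdot 5 \cdot \frac{1}{2} \cdot \frac{1}{4} - 4 = 160 \cdot \frac{1}{8} - 4 = 20 - 4 = 16$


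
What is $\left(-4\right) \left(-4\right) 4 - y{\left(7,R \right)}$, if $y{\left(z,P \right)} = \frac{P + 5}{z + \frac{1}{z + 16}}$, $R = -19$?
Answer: $\frac{5345}{81} \approx 65.988$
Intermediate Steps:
$y{\left(z,P \right)} = \frac{5 + P}{z + \frac{1}{16 + z}}$
$\left(-4\right) \left(-4\right) 4 - y{\left(7,R \right)} = \left(-4\right) \left(-4\right) 4 - \frac{80 + 5 \cdot 7 + 16 \left(-19\right) - 133}{1 + 7^{2} + 16 \cdot 7} = 16 \cdot 4 - \frac{80 + 35 - 304 - 133}{1 + 49 + 112} = 64 - \frac{1}{162} \left(-322\right) = 64 - - \frac{161}{81} = 64 + \frac{161}{81} = \frac{5345}{81}$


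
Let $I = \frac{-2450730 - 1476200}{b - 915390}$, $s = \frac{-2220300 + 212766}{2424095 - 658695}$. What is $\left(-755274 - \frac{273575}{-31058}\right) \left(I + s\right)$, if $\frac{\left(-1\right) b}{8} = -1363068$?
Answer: $\frac{22607688031881731544529}{19560830287962600} \approx 1.1558 \cdot 10^{6}$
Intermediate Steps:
$b = 10904544$ ($b = \left(-8\right) \left(-1363068\right) = 10904544$)
$s = - \frac{1003767}{882700}$ ($s = - \frac{2007534}{1765400} = \left(-2007534\right) \frac{1}{1765400} = - \frac{1003767}{882700} \approx -1.1372$)
$I = - \frac{280495}{713511}$ ($I = \frac{-2450730 - 1476200}{10904544 - 915390} = - \frac{3926930}{9989154} = \left(-3926930\right) \frac{1}{9989154} = - \frac{280495}{713511} \approx -0.39312$)
$\left(-755274 - \frac{273575}{-31058}\right) \left(I + s\right) = \left(-755274 - \frac{273575}{-31058}\right) \left(- \frac{280495}{713511} - \frac{1003767}{882700}\right) = \left(-755274 - - \frac{273575}{31058}\right) \left(- \frac{963791732437}{629816159700}\right) = \left(-755274 + \frac{273575}{31058}\right) \left(- \frac{963791732437}{629816159700}\right) = \left(- \frac{23457026317}{31058}\right) \left(- \frac{963791732437}{629816159700}\right) = \frac{22607688031881731544529}{19560830287962600}$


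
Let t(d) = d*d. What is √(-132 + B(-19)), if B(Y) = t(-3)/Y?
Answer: I*√47823/19 ≈ 11.51*I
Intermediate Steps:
t(d) = d²
B(Y) = 9/Y (B(Y) = (-3)²/Y = 9/Y)
√(-132 + B(-19)) = √(-132 + 9/(-19)) = √(-132 + 9*(-1/19)) = √(-132 - 9/19) = √(-2517/19) = I*√47823/19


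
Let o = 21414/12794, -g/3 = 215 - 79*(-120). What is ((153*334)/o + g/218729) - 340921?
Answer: -34614833706292/111520543 ≈ -3.1039e+5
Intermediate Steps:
g = -29085 (g = -3*(215 - 79*(-120)) = -3*(215 + 9480) = -3*9695 = -29085)
o = 10707/6397 (o = 21414*(1/12794) = 10707/6397 ≈ 1.6738)
((153*334)/o + g/218729) - 340921 = ((153*334)/(10707/6397) - 29085/218729) - 340921 = (51102*(6397/10707) - 29085*1/218729) - 340921 = (108966498/3569 - 4155/31247) - 340921 = 3404861333811/111520543 - 340921 = -34614833706292/111520543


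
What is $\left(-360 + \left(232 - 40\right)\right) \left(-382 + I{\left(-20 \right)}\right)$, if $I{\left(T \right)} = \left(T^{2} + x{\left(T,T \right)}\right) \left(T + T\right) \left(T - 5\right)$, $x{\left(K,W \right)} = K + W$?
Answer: $-60415824$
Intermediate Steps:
$I{\left(T \right)} = 2 T \left(-5 + T\right) \left(T^{2} + 2 T\right)$ ($I{\left(T \right)} = \left(T^{2} + \left(T + T\right)\right) \left(T + T\right) \left(T - 5\right) = \left(T^{2} + 2 T\right) 2 T \left(-5 + T\right) = 2 T \left(-5 + T\right) \left(T^{2} + 2 T\right)$)
$\left(-360 + \left(232 - 40\right)\right) \left(-382 + I{\left(-20 \right)}\right) = \left(-360 + \left(232 - 40\right)\right) \left(-382 + 2 \left(-20\right)^{2} \left(-10 + \left(-20\right)^{2} - -60\right)\right) = \left(-360 + \left(232 - 40\right)\right) \left(-382 + 2 \cdot 400 \left(-10 + 400 + 60\right)\right) = \left(-360 + 192\right) \left(-382 + 2 \cdot 400 \cdot 450\right) = - 168 \left(-382 + 360000\right) = \left(-168\right) 359618 = -60415824$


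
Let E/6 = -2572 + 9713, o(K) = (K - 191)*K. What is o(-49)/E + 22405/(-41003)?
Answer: -79628225/292802423 ≈ -0.27195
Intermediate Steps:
o(K) = K*(-191 + K) (o(K) = (-191 + K)*K = K*(-191 + K))
E = 42846 (E = 6*(-2572 + 9713) = 6*7141 = 42846)
o(-49)/E + 22405/(-41003) = -49*(-191 - 49)/42846 + 22405/(-41003) = -49*(-240)*(1/42846) + 22405*(-1/41003) = 11760*(1/42846) - 22405/41003 = 1960/7141 - 22405/41003 = -79628225/292802423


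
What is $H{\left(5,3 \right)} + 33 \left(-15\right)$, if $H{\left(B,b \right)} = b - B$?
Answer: $-497$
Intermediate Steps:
$H{\left(5,3 \right)} + 33 \left(-15\right) = \left(3 - 5\right) + 33 \left(-15\right) = \left(3 - 5\right) - 495 = -2 - 495 = -497$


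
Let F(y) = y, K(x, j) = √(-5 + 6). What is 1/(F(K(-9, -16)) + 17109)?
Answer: 1/17110 ≈ 5.8445e-5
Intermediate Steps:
K(x, j) = 1 (K(x, j) = √1 = 1)
1/(F(K(-9, -16)) + 17109) = 1/(1 + 17109) = 1/17110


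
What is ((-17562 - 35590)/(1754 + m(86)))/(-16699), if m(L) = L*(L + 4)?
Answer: 26576/79270153 ≈ 0.00033526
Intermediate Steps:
m(L) = L*(4 + L)
((-17562 - 35590)/(1754 + m(86)))/(-16699) = ((-17562 - 35590)/(1754 + 86*(4 + 86)))/(-16699) = -53152/(1754 + 86*90)*(-1/16699) = -53152/(1754 + 7740)*(-1/16699) = -53152/9494*(-1/16699) = -53152*1/9494*(-1/16699) = -26576/4747*(-1/16699) = 26576/79270153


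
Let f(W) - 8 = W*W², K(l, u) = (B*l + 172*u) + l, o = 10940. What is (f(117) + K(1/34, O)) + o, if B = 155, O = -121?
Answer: 27059811/17 ≈ 1.5918e+6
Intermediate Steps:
K(l, u) = 156*l + 172*u (K(l, u) = (155*l + 172*u) + l = 156*l + 172*u)
f(W) = 8 + W³ (f(W) = 8 + W*W² = 8 + W³)
(f(117) + K(1/34, O)) + o = ((8 + 117³) + (156/34 + 172*(-121))) + 10940 = ((8 + 1601613) + (156*(1/34) - 20812)) + 10940 = (1601621 + (78/17 - 20812)) + 10940 = (1601621 - 353726/17) + 10940 = 26873831/17 + 10940 = 27059811/17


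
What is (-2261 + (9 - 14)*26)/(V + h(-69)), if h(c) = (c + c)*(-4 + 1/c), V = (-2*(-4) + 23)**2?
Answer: -797/505 ≈ -1.5782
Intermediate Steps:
V = 961 (V = (8 + 23)**2 = 31**2 = 961)
h(c) = 2*c*(-4 + 1/c) (h(c) = (2*c)*(-4 + 1/c) = 2*c*(-4 + 1/c))
(-2261 + (9 - 14)*26)/(V + h(-69)) = (-2261 + (9 - 14)*26)/(961 + (2 - 8*(-69))) = (-2261 - 5*26)/(961 + (2 + 552)) = (-2261 - 130)/(961 + 554) = -2391/1515 = -2391*1/1515 = -797/505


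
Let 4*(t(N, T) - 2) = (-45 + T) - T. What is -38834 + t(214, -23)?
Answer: -155373/4 ≈ -38843.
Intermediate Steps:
t(N, T) = -37/4 (t(N, T) = 2 + ((-45 + T) - T)/4 = 2 + (¼)*(-45) = 2 - 45/4 = -37/4)
-38834 + t(214, -23) = -38834 - 37/4 = -155373/4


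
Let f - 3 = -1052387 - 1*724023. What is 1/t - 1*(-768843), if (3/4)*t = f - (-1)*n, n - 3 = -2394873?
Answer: 12828228490041/16685108 ≈ 7.6884e+5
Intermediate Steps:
n = -2394870 (n = 3 - 2394873 = -2394870)
f = -1776407 (f = 3 + (-1052387 - 1*724023) = 3 + (-1052387 - 724023) = 3 - 1776410 = -1776407)
t = -16685108/3 (t = 4*(-1776407 - (-1)*(-2394870))/3 = 4*(-1776407 - 1*2394870)/3 = 4*(-1776407 - 2394870)/3 = (4/3)*(-4171277) = -16685108/3 ≈ -5.5617e+6)
1/t - 1*(-768843) = 1/(-16685108/3) - 1*(-768843) = -3/16685108 + 768843 = 12828228490041/16685108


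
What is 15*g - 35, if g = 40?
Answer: 565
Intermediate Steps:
15*g - 35 = 15*40 - 35 = 600 - 35 = 565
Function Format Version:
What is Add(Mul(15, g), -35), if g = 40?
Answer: 565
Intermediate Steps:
Add(Mul(15, g), -35) = Add(Mul(15, 40), -35) = Add(600, -35) = 565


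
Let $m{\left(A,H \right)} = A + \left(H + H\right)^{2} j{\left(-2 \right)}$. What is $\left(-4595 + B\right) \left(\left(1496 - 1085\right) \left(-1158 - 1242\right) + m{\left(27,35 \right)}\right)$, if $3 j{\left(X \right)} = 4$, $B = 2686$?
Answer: $\frac{5611541771}{3} \approx 1.8705 \cdot 10^{9}$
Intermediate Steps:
$j{\left(X \right)} = \frac{4}{3}$ ($j{\left(X \right)} = \frac{1}{3} \cdot 4 = \frac{4}{3}$)
$m{\left(A,H \right)} = A + \frac{16 H^{2}}{3}$ ($m{\left(A,H \right)} = A + \left(H + H\right)^{2} \cdot \frac{4}{3} = A + \left(2 H\right)^{2} \cdot \frac{4}{3} = A + 4 H^{2} \cdot \frac{4}{3} = A + \frac{16 H^{2}}{3}$)
$\left(-4595 + B\right) \left(\left(1496 - 1085\right) \left(-1158 - 1242\right) + m{\left(27,35 \right)}\right) = \left(-4595 + 2686\right) \left(\left(1496 - 1085\right) \left(-1158 - 1242\right) + \left(27 + \frac{16 \cdot 35^{2}}{3}\right)\right) = - 1909 \left(411 \left(-2400\right) + \left(27 + \frac{16}{3} \cdot 1225\right)\right) = - 1909 \left(-986400 + \left(27 + \frac{19600}{3}\right)\right) = - 1909 \left(-986400 + \frac{19681}{3}\right) = \left(-1909\right) \left(- \frac{2939519}{3}\right) = \frac{5611541771}{3}$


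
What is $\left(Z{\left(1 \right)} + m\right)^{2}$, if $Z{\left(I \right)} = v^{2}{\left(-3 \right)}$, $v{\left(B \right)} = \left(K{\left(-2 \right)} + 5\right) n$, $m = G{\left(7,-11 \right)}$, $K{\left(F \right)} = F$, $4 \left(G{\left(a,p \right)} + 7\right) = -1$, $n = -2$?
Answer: $\frac{13225}{16} \approx 826.56$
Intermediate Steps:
$G{\left(a,p \right)} = - \frac{29}{4}$ ($G{\left(a,p \right)} = -7 + \frac{1}{4} \left(-1\right) = -7 - \frac{1}{4} = - \frac{29}{4}$)
$m = - \frac{29}{4} \approx -7.25$
$v{\left(B \right)} = -6$ ($v{\left(B \right)} = \left(-2 + 5\right) \left(-2\right) = 3 \left(-2\right) = -6$)
$Z{\left(I \right)} = 36$ ($Z{\left(I \right)} = \left(-6\right)^{2} = 36$)
$\left(Z{\left(1 \right)} + m\right)^{2} = \left(36 - \frac{29}{4}\right)^{2} = \left(\frac{115}{4}\right)^{2} = \frac{13225}{16}$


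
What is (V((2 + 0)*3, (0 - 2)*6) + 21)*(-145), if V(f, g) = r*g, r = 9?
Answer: 12615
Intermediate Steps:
V(f, g) = 9*g
(V((2 + 0)*3, (0 - 2)*6) + 21)*(-145) = (9*((0 - 2)*6) + 21)*(-145) = (9*(-2*6) + 21)*(-145) = (9*(-12) + 21)*(-145) = (-108 + 21)*(-145) = -87*(-145) = 12615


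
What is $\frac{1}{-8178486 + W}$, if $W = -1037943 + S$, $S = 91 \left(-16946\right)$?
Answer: $- \frac{1}{10758515} \approx -9.295 \cdot 10^{-8}$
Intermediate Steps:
$S = -1542086$
$W = -2580029$ ($W = -1037943 - 1542086 = -2580029$)
$\frac{1}{-8178486 + W} = \frac{1}{-8178486 - 2580029} = \frac{1}{-10758515} = - \frac{1}{10758515}$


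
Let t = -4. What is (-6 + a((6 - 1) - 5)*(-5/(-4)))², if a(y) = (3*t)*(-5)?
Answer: 4761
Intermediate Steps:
a(y) = 60 (a(y) = (3*(-4))*(-5) = -12*(-5) = 60)
(-6 + a((6 - 1) - 5)*(-5/(-4)))² = (-6 + 60*(-5/(-4)))² = (-6 + 60*(-5*(-¼)))² = (-6 + 60*(5/4))² = (-6 + 75)² = 69² = 4761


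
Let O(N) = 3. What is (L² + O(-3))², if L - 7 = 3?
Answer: 10609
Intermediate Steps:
L = 10 (L = 7 + 3 = 10)
(L² + O(-3))² = (10² + 3)² = (100 + 3)² = 103² = 10609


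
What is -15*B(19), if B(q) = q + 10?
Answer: -435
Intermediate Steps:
B(q) = 10 + q
-15*B(19) = -15*(10 + 19) = -15*29 = -435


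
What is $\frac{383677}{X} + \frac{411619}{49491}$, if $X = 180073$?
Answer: $\frac{7162309738}{685537911} \approx 10.448$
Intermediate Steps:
$\frac{383677}{X} + \frac{411619}{49491} = \frac{383677}{180073} + \frac{411619}{49491} = 383677 \cdot \frac{1}{180073} + 411619 \cdot \frac{1}{49491} = \frac{383677}{180073} + \frac{31663}{3807} = \frac{7162309738}{685537911}$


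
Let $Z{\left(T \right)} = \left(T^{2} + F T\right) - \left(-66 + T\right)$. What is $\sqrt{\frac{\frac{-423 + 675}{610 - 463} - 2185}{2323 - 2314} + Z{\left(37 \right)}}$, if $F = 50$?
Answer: $\frac{\sqrt{1325387}}{21} \approx 54.822$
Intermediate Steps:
$Z{\left(T \right)} = 66 + T^{2} + 49 T$ ($Z{\left(T \right)} = \left(T^{2} + 50 T\right) - \left(-66 + T\right) = 66 + T^{2} + 49 T$)
$\sqrt{\frac{\frac{-423 + 675}{610 - 463} - 2185}{2323 - 2314} + Z{\left(37 \right)}} = \sqrt{\frac{\frac{-423 + 675}{610 - 463} - 2185}{2323 - 2314} + \left(66 + 37^{2} + 49 \cdot 37\right)} = \sqrt{\frac{\frac{252}{147} - 2185}{9} + \left(66 + 1369 + 1813\right)} = \sqrt{\left(252 \cdot \frac{1}{147} - 2185\right) \frac{1}{9} + 3248} = \sqrt{\left(\frac{12}{7} - 2185\right) \frac{1}{9} + 3248} = \sqrt{\left(- \frac{15283}{7}\right) \frac{1}{9} + 3248} = \sqrt{- \frac{15283}{63} + 3248} = \sqrt{\frac{189341}{63}} = \frac{\sqrt{1325387}}{21}$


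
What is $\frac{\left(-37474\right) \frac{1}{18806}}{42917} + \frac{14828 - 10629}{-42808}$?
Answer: $- \frac{1695302459145}{17275106371208} \approx -0.098136$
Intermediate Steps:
$\frac{\left(-37474\right) \frac{1}{18806}}{42917} + \frac{14828 - 10629}{-42808} = \left(-37474\right) \frac{1}{18806} \cdot \frac{1}{42917} + 4199 \left(- \frac{1}{42808}\right) = \left(- \frac{18737}{9403}\right) \frac{1}{42917} - \frac{4199}{42808} = - \frac{18737}{403548551} - \frac{4199}{42808} = - \frac{1695302459145}{17275106371208}$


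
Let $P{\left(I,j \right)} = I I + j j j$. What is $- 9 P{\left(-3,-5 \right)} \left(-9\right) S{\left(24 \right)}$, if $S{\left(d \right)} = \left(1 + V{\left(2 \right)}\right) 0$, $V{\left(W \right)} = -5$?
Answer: $0$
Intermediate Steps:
$P{\left(I,j \right)} = I^{2} + j^{3}$ ($P{\left(I,j \right)} = I^{2} + j^{2} j = I^{2} + j^{3}$)
$S{\left(d \right)} = 0$ ($S{\left(d \right)} = \left(1 - 5\right) 0 = \left(-4\right) 0 = 0$)
$- 9 P{\left(-3,-5 \right)} \left(-9\right) S{\left(24 \right)} = - 9 \left(\left(-3\right)^{2} + \left(-5\right)^{3}\right) \left(-9\right) 0 = - 9 \left(9 - 125\right) \left(-9\right) 0 = \left(-9\right) \left(-116\right) \left(-9\right) 0 = 1044 \left(-9\right) 0 = \left(-9396\right) 0 = 0$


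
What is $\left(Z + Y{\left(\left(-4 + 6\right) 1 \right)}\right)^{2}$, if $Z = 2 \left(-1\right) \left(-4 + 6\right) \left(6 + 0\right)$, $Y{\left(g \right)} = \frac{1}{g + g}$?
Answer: $\frac{9025}{16} \approx 564.06$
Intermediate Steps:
$Y{\left(g \right)} = \frac{1}{2 g}$
$Z = -24$ ($Z = - 2 \cdot 2 \cdot 6 = \left(-2\right) 12 = -24$)
$\left(Z + Y{\left(\left(-4 + 6\right) 1 \right)}\right)^{2} = \left(-24 + \frac{1}{2 \left(-4 + 6\right) 1}\right)^{2} = \left(-24 + \frac{1}{2 \cdot 2 \cdot 1}\right)^{2} = \left(-24 + \frac{1}{2 \cdot 2}\right)^{2} = \left(-24 + \frac{1}{2} \cdot \frac{1}{2}\right)^{2} = \left(-24 + \frac{1}{4}\right)^{2} = \left(- \frac{95}{4}\right)^{2} = \frac{9025}{16}$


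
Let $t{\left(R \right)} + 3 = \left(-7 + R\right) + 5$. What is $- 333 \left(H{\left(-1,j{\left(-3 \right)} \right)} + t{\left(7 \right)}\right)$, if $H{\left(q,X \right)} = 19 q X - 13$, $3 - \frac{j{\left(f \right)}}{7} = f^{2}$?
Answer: $-262071$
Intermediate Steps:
$j{\left(f \right)} = 21 - 7 f^{2}$
$t{\left(R \right)} = -5 + R$ ($t{\left(R \right)} = -3 + \left(\left(-7 + R\right) + 5\right) = -3 + \left(-2 + R\right) = -5 + R$)
$H{\left(q,X \right)} = -13 + 19 X q$ ($H{\left(q,X \right)} = 19 X q - 13 = -13 + 19 X q$)
$- 333 \left(H{\left(-1,j{\left(-3 \right)} \right)} + t{\left(7 \right)}\right) = - 333 \left(\left(-13 + 19 \left(21 - 7 \left(-3\right)^{2}\right) \left(-1\right)\right) + \left(-5 + 7\right)\right) = - 333 \left(\left(-13 + 19 \left(21 - 63\right) \left(-1\right)\right) + 2\right) = - 333 \left(\left(-13 + 19 \left(-42\right) \left(-1\right)\right) + 2\right) = - 333 \left(\left(-13 + 798\right) + 2\right) = - 333 \left(785 + 2\right) = \left(-333\right) 787 = -262071$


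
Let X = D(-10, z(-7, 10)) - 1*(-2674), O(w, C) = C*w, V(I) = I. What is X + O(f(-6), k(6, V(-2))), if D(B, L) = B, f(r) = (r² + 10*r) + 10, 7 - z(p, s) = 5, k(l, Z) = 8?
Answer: 2552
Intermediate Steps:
z(p, s) = 2 (z(p, s) = 7 - 1*5 = 7 - 5 = 2)
f(r) = 10 + r² + 10*r
X = 2664 (X = -10 - 1*(-2674) = -10 + 2674 = 2664)
X + O(f(-6), k(6, V(-2))) = 2664 + 8*(10 + (-6)² + 10*(-6)) = 2664 + 8*(10 + 36 - 60) = 2664 + 8*(-14) = 2664 - 112 = 2552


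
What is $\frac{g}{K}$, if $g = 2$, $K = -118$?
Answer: $- \frac{1}{59} \approx -0.016949$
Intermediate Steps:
$\frac{g}{K} = \frac{1}{-118} \cdot 2 = \left(- \frac{1}{118}\right) 2 = - \frac{1}{59}$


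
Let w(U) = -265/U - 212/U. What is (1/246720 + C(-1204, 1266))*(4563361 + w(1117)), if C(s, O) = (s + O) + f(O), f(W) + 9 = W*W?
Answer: 12598072549855275241/1722414 ≈ 7.3142e+12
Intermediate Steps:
f(W) = -9 + W² (f(W) = -9 + W*W = -9 + W²)
w(U) = -477/U
C(s, O) = -9 + O + s + O² (C(s, O) = (s + O) + (-9 + O²) = (O + s) + (-9 + O²) = -9 + O + s + O²)
(1/246720 + C(-1204, 1266))*(4563361 + w(1117)) = (1/246720 + (-9 + 1266 - 1204 + 1266²))*(4563361 - 477/1117) = (1/246720 + (-9 + 1266 - 1204 + 1602756))*(4563361 - 477*1/1117) = (1/246720 + 1602809)*(4563361 - 477/1117) = (395445036481/246720)*(5097273760/1117) = 12598072549855275241/1722414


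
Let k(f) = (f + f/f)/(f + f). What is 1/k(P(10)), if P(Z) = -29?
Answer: 29/14 ≈ 2.0714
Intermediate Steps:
k(f) = (1 + f)/(2*f) (k(f) = (f + 1)/((2*f)) = (1 + f)*(1/(2*f)) = (1 + f)/(2*f))
1/k(P(10)) = 1/((1/2)*(1 - 29)/(-29)) = 1/((1/2)*(-1/29)*(-28)) = 1/(14/29) = 29/14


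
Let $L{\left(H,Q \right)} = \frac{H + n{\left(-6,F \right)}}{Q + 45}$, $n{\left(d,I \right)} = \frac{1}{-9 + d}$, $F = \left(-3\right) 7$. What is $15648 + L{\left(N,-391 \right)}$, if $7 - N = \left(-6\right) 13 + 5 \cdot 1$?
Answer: $\frac{81211921}{5190} \approx 15648.0$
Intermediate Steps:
$F = -21$
$N = 80$ ($N = 7 - \left(\left(-6\right) 13 + 5 \cdot 1\right) = 7 - \left(-78 + 5\right) = 7 - -73 = 7 + 73 = 80$)
$L{\left(H,Q \right)} = \frac{- \frac{1}{15} + H}{45 + Q}$ ($L{\left(H,Q \right)} = \frac{H + \frac{1}{-9 - 6}}{Q + 45} = \frac{H + \frac{1}{-15}}{45 + Q} = \frac{H - \frac{1}{15}}{45 + Q} = \frac{- \frac{1}{15} + H}{45 + Q}$)
$15648 + L{\left(N,-391 \right)} = 15648 + \frac{- \frac{1}{15} + 80}{45 - 391} = 15648 + \frac{1}{-346} \cdot \frac{1199}{15} = 15648 - \frac{1199}{5190} = \frac{81211921}{5190}$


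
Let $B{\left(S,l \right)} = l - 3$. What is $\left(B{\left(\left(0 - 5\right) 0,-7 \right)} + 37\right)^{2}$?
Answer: $729$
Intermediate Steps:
$B{\left(S,l \right)} = -3 + l$ ($B{\left(S,l \right)} = l - 3 = -3 + l$)
$\left(B{\left(\left(0 - 5\right) 0,-7 \right)} + 37\right)^{2} = \left(\left(-3 - 7\right) + 37\right)^{2} = \left(-10 + 37\right)^{2} = 27^{2} = 729$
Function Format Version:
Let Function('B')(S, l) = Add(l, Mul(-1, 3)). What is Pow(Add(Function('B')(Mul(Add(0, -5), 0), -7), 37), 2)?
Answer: 729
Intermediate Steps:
Function('B')(S, l) = Add(-3, l) (Function('B')(S, l) = Add(l, -3) = Add(-3, l))
Pow(Add(Function('B')(Mul(Add(0, -5), 0), -7), 37), 2) = Pow(Add(Add(-3, -7), 37), 2) = Pow(Add(-10, 37), 2) = Pow(27, 2) = 729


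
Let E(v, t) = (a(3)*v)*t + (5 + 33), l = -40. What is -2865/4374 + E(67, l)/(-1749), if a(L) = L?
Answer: 3332207/850014 ≈ 3.9202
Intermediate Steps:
E(v, t) = 38 + 3*t*v (E(v, t) = (3*v)*t + (5 + 33) = 3*t*v + 38 = 38 + 3*t*v)
-2865/4374 + E(67, l)/(-1749) = -2865/4374 + (38 + 3*(-40)*67)/(-1749) = -2865*1/4374 + (38 - 8040)*(-1/1749) = -955/1458 - 8002*(-1/1749) = -955/1458 + 8002/1749 = 3332207/850014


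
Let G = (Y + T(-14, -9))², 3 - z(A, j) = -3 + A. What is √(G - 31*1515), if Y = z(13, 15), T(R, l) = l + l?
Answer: 2*I*√11585 ≈ 215.27*I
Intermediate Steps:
T(R, l) = 2*l
z(A, j) = 6 - A (z(A, j) = 3 - (-3 + A) = 3 + (3 - A) = 6 - A)
Y = -7 (Y = 6 - 1*13 = 6 - 13 = -7)
G = 625 (G = (-7 + 2*(-9))² = (-7 - 18)² = (-25)² = 625)
√(G - 31*1515) = √(625 - 31*1515) = √(625 - 46965) = √(-46340) = 2*I*√11585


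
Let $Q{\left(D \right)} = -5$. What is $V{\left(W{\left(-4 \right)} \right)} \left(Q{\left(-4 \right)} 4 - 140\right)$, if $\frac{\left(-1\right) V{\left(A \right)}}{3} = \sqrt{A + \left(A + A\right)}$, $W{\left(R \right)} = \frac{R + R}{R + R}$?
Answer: $480 \sqrt{3} \approx 831.38$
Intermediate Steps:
$W{\left(R \right)} = 1$ ($W{\left(R \right)} = \frac{2 R}{2 R} = 2 R \frac{1}{2 R} = 1$)
$V{\left(A \right)} = - 3 \sqrt{3} \sqrt{A}$ ($V{\left(A \right)} = - 3 \sqrt{A + \left(A + A\right)} = - 3 \sqrt{A + 2 A} = - 3 \sqrt{3 A} = - 3 \sqrt{3} \sqrt{A}$)
$V{\left(W{\left(-4 \right)} \right)} \left(Q{\left(-4 \right)} 4 - 140\right) = - 3 \sqrt{3} \sqrt{1} \left(\left(-5\right) 4 - 140\right) = \left(-3\right) \sqrt{3} \cdot 1 \left(-20 - 140\right) = - 3 \sqrt{3} \left(-160\right) = 480 \sqrt{3}$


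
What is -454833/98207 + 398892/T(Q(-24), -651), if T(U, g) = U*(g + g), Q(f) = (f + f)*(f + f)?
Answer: -116965471559/24550178688 ≈ -4.7643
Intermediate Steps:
Q(f) = 4*f² (Q(f) = (2*f)*(2*f) = 4*f²)
T(U, g) = 2*U*g (T(U, g) = U*(2*g) = 2*U*g)
-454833/98207 + 398892/T(Q(-24), -651) = -454833/98207 + 398892/((2*(4*(-24)²)*(-651))) = -454833*1/98207 + 398892/((2*(4*576)*(-651))) = -454833/98207 + 398892/((2*2304*(-651))) = -454833/98207 + 398892/(-2999808) = -454833/98207 + 398892*(-1/2999808) = -454833/98207 - 33241/249984 = -116965471559/24550178688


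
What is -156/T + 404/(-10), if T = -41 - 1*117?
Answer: -15568/395 ≈ -39.413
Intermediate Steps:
T = -158 (T = -41 - 117 = -158)
-156/T + 404/(-10) = -156/(-158) + 404/(-10) = -156*(-1/158) + 404*(-⅒) = 78/79 - 202/5 = -15568/395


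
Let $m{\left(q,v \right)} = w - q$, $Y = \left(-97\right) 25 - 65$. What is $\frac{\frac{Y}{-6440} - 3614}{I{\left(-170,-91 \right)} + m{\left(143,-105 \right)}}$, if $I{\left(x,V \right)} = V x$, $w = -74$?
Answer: $- \frac{2327167}{9822932} \approx -0.23691$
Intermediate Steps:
$Y = -2490$ ($Y = -2425 - 65 = -2490$)
$m{\left(q,v \right)} = -74 - q$
$\frac{\frac{Y}{-6440} - 3614}{I{\left(-170,-91 \right)} + m{\left(143,-105 \right)}} = \frac{- \frac{2490}{-6440} - 3614}{\left(-91\right) \left(-170\right) - 217} = \frac{\left(-2490\right) \left(- \frac{1}{6440}\right) - 3614}{15470 - 217} = \frac{\frac{249}{644} - 3614}{15470 - 217} = - \frac{2327167}{644 \cdot 15253} = \left(- \frac{2327167}{644}\right) \frac{1}{15253} = - \frac{2327167}{9822932}$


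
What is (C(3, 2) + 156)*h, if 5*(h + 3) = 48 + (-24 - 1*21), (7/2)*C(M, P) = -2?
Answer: -13056/35 ≈ -373.03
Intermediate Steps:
C(M, P) = -4/7 (C(M, P) = (2/7)*(-2) = -4/7)
h = -12/5 (h = -3 + (48 + (-24 - 1*21))/5 = -3 + (48 + (-24 - 21))/5 = -3 + (48 - 45)/5 = -3 + (⅕)*3 = -3 + ⅗ = -12/5 ≈ -2.4000)
(C(3, 2) + 156)*h = (-4/7 + 156)*(-12/5) = (1088/7)*(-12/5) = -13056/35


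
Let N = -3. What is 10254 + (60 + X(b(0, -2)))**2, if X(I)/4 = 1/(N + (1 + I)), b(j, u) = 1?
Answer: 13390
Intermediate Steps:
X(I) = 4/(-2 + I) (X(I) = 4/(-3 + (1 + I)) = 4/(-2 + I))
10254 + (60 + X(b(0, -2)))**2 = 10254 + (60 + 4/(-2 + 1))**2 = 10254 + (60 + 4/(-1))**2 = 10254 + (60 + 4*(-1))**2 = 10254 + (60 - 4)**2 = 10254 + 56**2 = 10254 + 3136 = 13390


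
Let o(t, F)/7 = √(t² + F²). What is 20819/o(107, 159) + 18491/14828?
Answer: 1681/1348 + 20819*√36730/257110 ≈ 16.766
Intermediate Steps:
o(t, F) = 7*√(F² + t²) (o(t, F) = 7*√(t² + F²) = 7*√(F² + t²))
20819/o(107, 159) + 18491/14828 = 20819/((7*√(159² + 107²))) + 18491/14828 = 20819/((7*√(25281 + 11449))) + 18491*(1/14828) = 20819/((7*√36730)) + 1681/1348 = 20819*(√36730/257110) + 1681/1348 = 20819*√36730/257110 + 1681/1348 = 1681/1348 + 20819*√36730/257110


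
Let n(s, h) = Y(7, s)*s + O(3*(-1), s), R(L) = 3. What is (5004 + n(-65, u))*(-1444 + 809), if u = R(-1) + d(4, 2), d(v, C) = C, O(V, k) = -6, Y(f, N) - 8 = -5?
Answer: -3049905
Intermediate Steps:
Y(f, N) = 3 (Y(f, N) = 8 - 5 = 3)
u = 5 (u = 3 + 2 = 5)
n(s, h) = -6 + 3*s (n(s, h) = 3*s - 6 = -6 + 3*s)
(5004 + n(-65, u))*(-1444 + 809) = (5004 + (-6 + 3*(-65)))*(-1444 + 809) = (5004 + (-6 - 195))*(-635) = (5004 - 201)*(-635) = 4803*(-635) = -3049905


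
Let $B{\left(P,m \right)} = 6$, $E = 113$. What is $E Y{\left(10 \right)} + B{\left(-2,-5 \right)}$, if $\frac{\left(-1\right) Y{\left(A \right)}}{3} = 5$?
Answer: $-1689$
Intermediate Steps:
$Y{\left(A \right)} = -15$ ($Y{\left(A \right)} = \left(-3\right) 5 = -15$)
$E Y{\left(10 \right)} + B{\left(-2,-5 \right)} = 113 \left(-15\right) + 6 = -1695 + 6 = -1689$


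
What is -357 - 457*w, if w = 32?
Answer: -14981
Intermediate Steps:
-357 - 457*w = -357 - 457*32 = -357 - 14624 = -14981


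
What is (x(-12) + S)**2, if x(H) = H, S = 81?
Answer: 4761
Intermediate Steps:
(x(-12) + S)**2 = (-12 + 81)**2 = 69**2 = 4761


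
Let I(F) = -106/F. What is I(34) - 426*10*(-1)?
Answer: 72367/17 ≈ 4256.9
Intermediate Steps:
I(34) - 426*10*(-1) = -106/34 - 426*10*(-1) = -106*1/34 - 426*(-10) = -53/17 - 1*(-4260) = -53/17 + 4260 = 72367/17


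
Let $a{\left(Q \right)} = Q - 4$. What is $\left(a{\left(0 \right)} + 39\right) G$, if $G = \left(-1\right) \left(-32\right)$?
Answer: $1120$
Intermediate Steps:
$G = 32$
$a{\left(Q \right)} = -4 + Q$
$\left(a{\left(0 \right)} + 39\right) G = \left(\left(-4 + 0\right) + 39\right) 32 = \left(-4 + 39\right) 32 = 35 \cdot 32 = 1120$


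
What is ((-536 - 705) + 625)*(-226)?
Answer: 139216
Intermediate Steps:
((-536 - 705) + 625)*(-226) = (-1241 + 625)*(-226) = -616*(-226) = 139216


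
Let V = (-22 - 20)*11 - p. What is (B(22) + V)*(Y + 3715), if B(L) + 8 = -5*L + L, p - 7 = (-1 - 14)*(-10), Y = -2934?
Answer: -558415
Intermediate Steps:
p = 157 (p = 7 + (-1 - 14)*(-10) = 7 - 15*(-10) = 7 + 150 = 157)
V = -619 (V = (-22 - 20)*11 - 1*157 = -42*11 - 157 = -462 - 157 = -619)
B(L) = -8 - 4*L (B(L) = -8 + (-5*L + L) = -8 - 4*L)
(B(22) + V)*(Y + 3715) = ((-8 - 4*22) - 619)*(-2934 + 3715) = ((-8 - 88) - 619)*781 = (-96 - 619)*781 = -715*781 = -558415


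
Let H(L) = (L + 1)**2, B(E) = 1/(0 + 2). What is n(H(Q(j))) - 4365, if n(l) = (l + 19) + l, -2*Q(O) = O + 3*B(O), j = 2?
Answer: -34759/8 ≈ -4344.9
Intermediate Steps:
B(E) = 1/2
Q(O) = -3/4 - O/2 (Q(O) = -(O + 3*(1/2))/2 = -(O + 3/2)/2 = -(3/2 + O)/2 = -3/4 - O/2)
H(L) = (1 + L)**2
n(l) = 19 + 2*l (n(l) = (19 + l) + l = 19 + 2*l)
n(H(Q(j))) - 4365 = (19 + 2*(1 + (-3/4 - 1/2*2))**2) - 4365 = (19 + 2*(1 + (-3/4 - 1))**2) - 4365 = (19 + 2*(1 - 7/4)**2) - 4365 = (19 + 2*(-3/4)**2) - 4365 = (19 + 2*(9/16)) - 4365 = (19 + 9/8) - 4365 = 161/8 - 4365 = -34759/8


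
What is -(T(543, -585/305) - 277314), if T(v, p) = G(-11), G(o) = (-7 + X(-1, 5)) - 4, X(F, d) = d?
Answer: 277320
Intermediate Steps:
G(o) = -6 (G(o) = (-7 + 5) - 4 = -2 - 4 = -6)
T(v, p) = -6
-(T(543, -585/305) - 277314) = -(-6 - 277314) = -1*(-277320) = 277320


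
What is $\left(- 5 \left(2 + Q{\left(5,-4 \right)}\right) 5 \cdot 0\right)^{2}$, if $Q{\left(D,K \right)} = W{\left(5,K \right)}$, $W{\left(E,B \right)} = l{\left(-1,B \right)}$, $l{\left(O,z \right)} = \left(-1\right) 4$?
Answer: $0$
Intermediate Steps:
$l{\left(O,z \right)} = -4$
$W{\left(E,B \right)} = -4$
$Q{\left(D,K \right)} = -4$
$\left(- 5 \left(2 + Q{\left(5,-4 \right)}\right) 5 \cdot 0\right)^{2} = \left(- 5 \left(2 - 4\right) 5 \cdot 0\right)^{2} = \left(\left(-5\right) \left(-2\right) 5 \cdot 0\right)^{2} = \left(10 \cdot 5 \cdot 0\right)^{2} = \left(50 \cdot 0\right)^{2} = 0^{2} = 0$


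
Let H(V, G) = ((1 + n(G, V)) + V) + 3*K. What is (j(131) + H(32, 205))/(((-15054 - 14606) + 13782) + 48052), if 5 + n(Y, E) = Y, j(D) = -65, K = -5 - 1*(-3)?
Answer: 81/16087 ≈ 0.0050351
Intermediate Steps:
K = -2 (K = -5 + 3 = -2)
n(Y, E) = -5 + Y
H(V, G) = -10 + G + V (H(V, G) = ((1 + (-5 + G)) + V) + 3*(-2) = ((-4 + G) + V) - 6 = (-4 + G + V) - 6 = -10 + G + V)
(j(131) + H(32, 205))/(((-15054 - 14606) + 13782) + 48052) = (-65 + (-10 + 205 + 32))/(((-15054 - 14606) + 13782) + 48052) = (-65 + 227)/((-29660 + 13782) + 48052) = 162/(-15878 + 48052) = 162/32174 = 162*(1/32174) = 81/16087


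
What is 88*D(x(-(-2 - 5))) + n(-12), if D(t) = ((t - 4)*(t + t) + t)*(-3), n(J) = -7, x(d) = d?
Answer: -12943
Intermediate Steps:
D(t) = -3*t - 6*t*(-4 + t) (D(t) = ((-4 + t)*(2*t) + t)*(-3) = (2*t*(-4 + t) + t)*(-3) = (t + 2*t*(-4 + t))*(-3) = -3*t - 6*t*(-4 + t))
88*D(x(-(-2 - 5))) + n(-12) = 88*(3*(-(-2 - 5))*(7 - (-2)*(-2 - 5))) - 7 = 88*(3*(-1*(-7))*(7 - (-2)*(-7))) - 7 = 88*(3*7*(7 - 2*7)) - 7 = 88*(3*7*(7 - 14)) - 7 = 88*(3*7*(-7)) - 7 = 88*(-147) - 7 = -12936 - 7 = -12943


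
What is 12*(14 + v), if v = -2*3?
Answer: 96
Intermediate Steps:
v = -6
12*(14 + v) = 12*(14 - 6) = 12*8 = 96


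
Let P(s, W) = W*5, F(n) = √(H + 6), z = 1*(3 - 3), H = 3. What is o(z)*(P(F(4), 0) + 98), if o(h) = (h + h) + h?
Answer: 0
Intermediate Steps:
z = 0 (z = 1*0 = 0)
F(n) = 3 (F(n) = √(3 + 6) = √9 = 3)
o(h) = 3*h (o(h) = 2*h + h = 3*h)
P(s, W) = 5*W
o(z)*(P(F(4), 0) + 98) = (3*0)*(5*0 + 98) = 0*(0 + 98) = 0*98 = 0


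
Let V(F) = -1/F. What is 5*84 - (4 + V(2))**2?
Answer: 1631/4 ≈ 407.75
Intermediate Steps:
5*84 - (4 + V(2))**2 = 5*84 - (4 - 1/2)**2 = 420 - (4 - 1*1/2)**2 = 420 - (4 - 1/2)**2 = 420 - (7/2)**2 = 420 - 1*49/4 = 420 - 49/4 = 1631/4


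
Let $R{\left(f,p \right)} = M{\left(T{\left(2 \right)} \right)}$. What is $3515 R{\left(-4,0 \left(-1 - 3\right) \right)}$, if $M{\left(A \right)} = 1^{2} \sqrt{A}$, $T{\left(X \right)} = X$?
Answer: $3515 \sqrt{2} \approx 4971.0$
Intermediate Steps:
$M{\left(A \right)} = \sqrt{A}$ ($M{\left(A \right)} = 1 \sqrt{A} = \sqrt{A}$)
$R{\left(f,p \right)} = \sqrt{2}$
$3515 R{\left(-4,0 \left(-1 - 3\right) \right)} = 3515 \sqrt{2}$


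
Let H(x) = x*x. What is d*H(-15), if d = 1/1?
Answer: 225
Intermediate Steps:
d = 1
H(x) = x²
d*H(-15) = 1*(-15)² = 1*225 = 225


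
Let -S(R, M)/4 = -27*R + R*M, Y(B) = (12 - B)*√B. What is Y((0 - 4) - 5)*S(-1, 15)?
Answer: -3024*I ≈ -3024.0*I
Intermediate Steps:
Y(B) = √B*(12 - B)
S(R, M) = 108*R - 4*M*R (S(R, M) = -4*(-27*R + R*M) = -4*(-27*R + M*R) = 108*R - 4*M*R)
Y((0 - 4) - 5)*S(-1, 15) = (√((0 - 4) - 5)*(12 - ((0 - 4) - 5)))*(4*(-1)*(27 - 1*15)) = (√(-4 - 5)*(12 - (-4 - 5)))*(4*(-1)*(27 - 15)) = (√(-9)*(12 - 1*(-9)))*(4*(-1)*12) = ((3*I)*(12 + 9))*(-48) = ((3*I)*21)*(-48) = (63*I)*(-48) = -3024*I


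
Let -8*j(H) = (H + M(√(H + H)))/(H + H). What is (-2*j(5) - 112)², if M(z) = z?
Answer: (4475 - √10)²/1600 ≈ 12498.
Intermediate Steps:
j(H) = -(H + √2*√H)/(16*H) (j(H) = -(H + √(H + H))/(8*(H + H)) = -(H + √(2*H))/(8*(2*H)) = -(H + √2*√H)*1/(2*H)/8 = -(H + √2*√H)/(16*H))
(-2*j(5) - 112)² = (-(-1*5 - √2*√5)/(8*5) - 112)² = (-(-5 - √10)/(8*5) - 112)² = (-2*(-1/16 - √10/80) - 112)² = ((⅛ + √10/40) - 112)² = (-895/8 + √10/40)²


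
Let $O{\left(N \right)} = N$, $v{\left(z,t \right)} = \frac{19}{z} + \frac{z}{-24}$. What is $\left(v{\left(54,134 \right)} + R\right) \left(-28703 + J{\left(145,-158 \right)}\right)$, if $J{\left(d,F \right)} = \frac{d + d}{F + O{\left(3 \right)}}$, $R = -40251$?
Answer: $\frac{1289486940121}{1116} \approx 1.1555 \cdot 10^{9}$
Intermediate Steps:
$v{\left(z,t \right)} = \frac{19}{z} - \frac{z}{24}$ ($v{\left(z,t \right)} = \frac{19}{z} + z \left(- \frac{1}{24}\right) = \frac{19}{z} - \frac{z}{24}$)
$J{\left(d,F \right)} = \frac{2 d}{3 + F}$ ($J{\left(d,F \right)} = \frac{d + d}{F + 3} = \frac{2 d}{3 + F}$)
$\left(v{\left(54,134 \right)} + R\right) \left(-28703 + J{\left(145,-158 \right)}\right) = \left(\left(\frac{19}{54} - \frac{9}{4}\right) - 40251\right) \left(-28703 + 2 \cdot 145 \frac{1}{3 - 158}\right) = \left(\left(19 \cdot \frac{1}{54} - \frac{9}{4}\right) - 40251\right) \left(-28703 + 2 \cdot 145 \frac{1}{-155}\right) = \left(\left(\frac{19}{54} - \frac{9}{4}\right) - 40251\right) \left(-28703 + 2 \cdot 145 \left(- \frac{1}{155}\right)\right) = \left(- \frac{205}{108} - 40251\right) \left(-28703 - \frac{58}{31}\right) = \left(- \frac{4347313}{108}\right) \left(- \frac{889851}{31}\right) = \frac{1289486940121}{1116}$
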